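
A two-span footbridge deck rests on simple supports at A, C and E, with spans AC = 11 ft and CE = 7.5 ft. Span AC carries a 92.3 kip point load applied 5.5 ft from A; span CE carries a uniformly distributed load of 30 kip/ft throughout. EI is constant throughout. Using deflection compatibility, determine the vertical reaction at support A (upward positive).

R_A = 28.09 kip

Release continuity at C by inserting a hinge; the redundant is the internal moment M_C. The primary structure is two simply-supported spans AC and CE.
End slopes at the hinge C, treating each span as simply supported:
  span AC: point load 92.3 at a = 5.5: Pab(L + a)/(6LEI) = 698/EI
  span CE: UDL 30: wL³/(24EI) = 527.3/EI
  relative rotation θ_0 = (698 + 527.3)/EI = 1225/EI
A unit hogging moment at C produces rotation L₁/(3EI) + L₂/(3EI) = 6.167/EI.
Compatibility: M_C·(L₁+L₂)/(3EI) = θ_0, giving M_C = 198.7 kip·ft (hogging).
Span AC, ΣM about A with M_C applied at C: R_C^{AC}·11 = 507.6 + 198.7, so R_C^{AC} = 64.21 kip and R_A = 92.3 − 64.21 = 28.09 kip.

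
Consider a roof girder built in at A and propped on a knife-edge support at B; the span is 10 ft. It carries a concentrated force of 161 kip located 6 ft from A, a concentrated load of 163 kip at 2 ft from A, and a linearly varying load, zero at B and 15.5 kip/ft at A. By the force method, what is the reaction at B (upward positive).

Take the reaction at B as the redundant and release it; the primary structure is a cantilever fixed at A.
Free-end deflection of the primary structure under the applied loading (downward +):
  point load 161 at a = 6: Pa²(3L − a)/(6EI) = 23184/EI
  point load 163 at a = 2: Pa²(3L − a)/(6EI) = 3043/EI
  triangular load, peak 15.5 at the fixed end: w₀L⁴/(30EI) = 5167/EI
  δ_0 = 31393/EI
Flexibility coefficient — unit upward force at B: δ_{BB} = L³/(3EI) = 333.3/EI.
The prop prevents deflection at B: R_B = δ_0/δ_{BB} = 31393/333.3 = 94.18 kip.

R_B = 94.18 kip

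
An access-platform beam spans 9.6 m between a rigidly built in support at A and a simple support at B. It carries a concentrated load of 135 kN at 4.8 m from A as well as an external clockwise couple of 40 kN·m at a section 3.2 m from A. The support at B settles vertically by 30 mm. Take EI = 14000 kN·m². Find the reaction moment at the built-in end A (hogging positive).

Take the reaction at B as the redundant and release it; the primary structure is a cantilever fixed at A.
Deflection at B on the released cantilever, summing each load's contribution:
  point load 135 at a = 4.8: Pa²(3L − a)/(6EI) = 12442/EI
  clockwise couple 40 at a = 3.2: M₀a(2L − a)/(2EI) = 1024/EI
  δ_0 = 13466/EI
Tip deflection under a unit load at B: L³/(3EI) = 294.9/EI.
With EI = 14000 kN·m²: δ_0 = 0.96183 m and δ_{BB} = 0.021065 m/kN.
Compatibility — the beam at B must follow the support down by 0.03 m: δ_0 − R_B·δ_{BB} = 0.03, so R_B = (0.96183 − 0.03)/0.021065 = 44.24 kN.
Moment equilibrium about A: M_A = Σ(load moments about A) − R_B·L = 688 − 44.24×9.6 = 263.3 kN·m.

M_A = 263.3 kN·m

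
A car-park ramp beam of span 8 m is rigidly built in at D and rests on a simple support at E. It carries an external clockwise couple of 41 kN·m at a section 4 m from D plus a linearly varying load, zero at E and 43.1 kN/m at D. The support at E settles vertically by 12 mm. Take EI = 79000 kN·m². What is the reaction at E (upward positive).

R_E = 34.69 kN

Take the reaction at E as the redundant and release it; the primary structure is a cantilever fixed at D.
Primary-structure tip deflection at E by superposition:
  clockwise couple 41 at a = 4: M₀a(2L − a)/(2EI) = 984/EI
  triangular load, peak 43.1 at the fixed end: w₀L⁴/(30EI) = 5885/EI
  δ_0 = 6869/EI
Flexibility coefficient — unit upward force at E: δ_{EE} = L³/(3EI) = 170.7/EI.
With EI = 79000 kN·m²: δ_0 = 0.086944 m and δ_{EE} = 0.00216 m/kN.
Compatibility — the beam at E must follow the support down by 0.012 m: δ_0 − R_E·δ_{EE} = 0.012, so R_E = (0.086944 − 0.012)/0.00216 = 34.69 kN.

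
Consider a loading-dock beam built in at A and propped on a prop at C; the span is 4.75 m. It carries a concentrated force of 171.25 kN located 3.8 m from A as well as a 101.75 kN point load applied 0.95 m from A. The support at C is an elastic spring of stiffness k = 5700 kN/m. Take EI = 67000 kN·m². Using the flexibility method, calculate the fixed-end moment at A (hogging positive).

Choose R_C as the redundant. The primary structure is the cantilever fixed at A.
Downward deflection at the released point C due to the loads:
  point load 171.25 at a = 3.8: Pa²(3L − a)/(6EI) = 4307/EI
  point load 101.75 at a = 0.95: Pa²(3L − a)/(6EI) = 203.6/EI
  δ_0 = 4510/EI
Flexibility coefficient — unit upward force at C: δ_{CC} = L³/(3EI) = 35.72/EI.
With EI = 67000 kN·m²: δ_0 = 0.06732 m and δ_{CC} = 0.000533 m/kN.
Compatibility — the spring shortens by R_C/k under the reaction it provides: δ_0 − R_C·δ_{CC} = R_C/k. With 1/k = 0.000175 m/kN, R_C = δ_0 / (δ_{CC} + 1/k) = 0.06732 / (0.000533 + 0.000175) = 95 kN.
Moment equilibrium about A: M_A = Σ(load moments about A) − R_C·L = 747.4 − 95×4.75 = 296.2 kN·m.

M_A = 296.2 kN·m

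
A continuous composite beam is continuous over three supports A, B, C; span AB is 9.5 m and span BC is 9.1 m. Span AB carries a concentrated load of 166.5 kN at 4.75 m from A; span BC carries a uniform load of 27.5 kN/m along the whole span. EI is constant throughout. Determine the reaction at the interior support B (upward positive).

Release continuity at B by inserting a hinge; the redundant is the internal moment M_B. The primary structure is two simply-supported spans AB and BC.
Discontinuity in slope at B on the released structure — sum the simple-span end rotations:
  span AB: point load 166.5 at a = 4.75: Pab(L + a)/(6LEI) = 939.2/EI
  span BC: UDL 27.5: wL³/(24EI) = 863.5/EI
  relative rotation θ_0 = (939.2 + 863.5)/EI = 1803/EI
A unit hogging moment at B produces rotation L₁/(3EI) + L₂/(3EI) = 6.2/EI.
Slope continuity at B: θ_0 = M_B·6.2/EI, so M_B = 1803/6.2 = 290.7 kN·m (hogging).
Span AB, ΣM about A with M_B applied at B: R_B^{AB}·9.5 = 790.9 + 290.7, so R_B^{AB} = 113.9 kN and R_A = 166.5 − 113.9 = 52.65 kN.
Span BC, ΣM about C: R_B^{BC}·9.1 = 1139 + 290.7, so R_B^{BC} = 157.1 kN and R_C = 250.2 − 157.1 = 93.17 kN.
R_B = 113.9 + 157.1 = 270.9 kN.

R_B = 270.9 kN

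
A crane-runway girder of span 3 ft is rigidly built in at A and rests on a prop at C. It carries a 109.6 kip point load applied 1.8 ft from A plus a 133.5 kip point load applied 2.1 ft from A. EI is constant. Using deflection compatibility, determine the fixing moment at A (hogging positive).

Choose R_C as the redundant. The primary structure is the cantilever fixed at A.
Primary-structure tip deflection at C by superposition:
  point load 109.6 at a = 1.8: Pa²(3L − a)/(6EI) = 426.1/EI
  point load 133.5 at a = 2.1: Pa²(3L − a)/(6EI) = 677/EI
  δ_0 = 1103/EI
Tip deflection under a unit load at C: L³/(3EI) = 9/EI.
Compatibility at C: δ_0 − R_C·δ_{CC} = 0, so R_C = 1103/9 = 122.6 kip.
Moment equilibrium about A: M_A = Σ(load moments about A) − R_C·L = 477.6 − 122.6×3 = 109.9 kip·ft.

M_A = 109.9 kip·ft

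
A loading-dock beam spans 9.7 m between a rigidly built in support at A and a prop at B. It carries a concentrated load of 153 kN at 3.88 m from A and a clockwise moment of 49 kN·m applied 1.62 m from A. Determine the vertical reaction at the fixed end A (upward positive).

R_A = 118.9 kN

Take the reaction at B as the redundant and release it; the primary structure is a cantilever fixed at A.
Free-end deflection of the primary structure under the applied loading (downward +):
  point load 153 at a = 3.88: Pa²(3L − a)/(6EI) = 9682/EI
  clockwise couple 49 at a = 1.62: M₀a(2L − a)/(2EI) = 705.7/EI
  δ_0 = 10387/EI
Flexibility coefficient — unit upward force at B: δ_{BB} = L³/(3EI) = 304.2/EI.
The prop prevents deflection at B: R_B = δ_0/δ_{BB} = 10387/304.2 = 34.14 kN.
Vertical equilibrium: R_A = ΣP − R_B = 153 − 34.14 = 118.9 kN.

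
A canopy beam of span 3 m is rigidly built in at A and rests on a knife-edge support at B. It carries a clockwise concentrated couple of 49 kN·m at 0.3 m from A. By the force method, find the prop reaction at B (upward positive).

Choose R_B as the redundant. The primary structure is the cantilever fixed at A.
Primary-structure tip deflection at B by superposition:
  clockwise couple 49 at a = 0.3: M₀a(2L − a)/(2EI) = 41.9/EI
Tip deflection under a unit load at B: L³/(3EI) = 9/EI.
The prop prevents deflection at B: R_B = δ_0/δ_{BB} = 41.9/9 = 4.655 kN.

R_B = 4.655 kN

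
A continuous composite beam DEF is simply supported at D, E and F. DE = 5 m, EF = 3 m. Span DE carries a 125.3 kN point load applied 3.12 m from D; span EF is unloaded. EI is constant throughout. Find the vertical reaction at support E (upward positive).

Release continuity at E by inserting a hinge; the redundant is the internal moment M_E. The primary structure is two simply-supported spans DE and EF.
Rotations at E on the released spans (each span's end-slope, ×1/EI):
  span DE: point load 125.3 at a = 3.12: Pab(L + a)/(6LEI) = 198.9/EI
  relative rotation θ_0 = (198.9 + 0)/EI = 198.9/EI
A unit hogging moment at E produces rotation L₁/(3EI) + L₂/(3EI) = 2.667/EI.
Compatibility: M_E·(L₁+L₂)/(3EI) = θ_0, giving M_E = 74.6 kN·m (hogging).
Span DE, ΣM about D with M_E applied at E: R_E^{DE}·5 = 390.9 + 74.6, so R_E^{DE} = 93.11 kN and R_D = 125.3 − 93.11 = 32.19 kN.
Span EF, ΣM about F: R_E^{EF}·3 = 0 + 74.6, so R_E^{EF} = 24.87 kN and R_F = 0 − 24.87 = -24.87 kN.
R_E = 93.11 + 24.87 = 118 kN.

R_E = 118 kN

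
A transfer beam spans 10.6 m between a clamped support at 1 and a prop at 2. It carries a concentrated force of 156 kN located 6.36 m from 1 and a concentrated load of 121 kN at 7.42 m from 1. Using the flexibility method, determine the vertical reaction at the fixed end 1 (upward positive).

Release the roller at 2. Primary structure: cantilever fixed at 1.
Primary-structure tip deflection at 2 by superposition:
  point load 156 at a = 6.36: Pa²(3L − a)/(6EI) = 26755/EI
  point load 121 at a = 7.42: Pa²(3L − a)/(6EI) = 27069/EI
  δ_0 = 53824/EI
Flexibility coefficient — unit upward force at 2: δ_{22} = L³/(3EI) = 397/EI.
The prop prevents deflection at 2: R_2 = δ_0/δ_{22} = 53824/397 = 135.6 kN.
Vertical equilibrium: R_1 = ΣP − R_2 = 277 − 135.6 = 141.4 kN.

R_1 = 141.4 kN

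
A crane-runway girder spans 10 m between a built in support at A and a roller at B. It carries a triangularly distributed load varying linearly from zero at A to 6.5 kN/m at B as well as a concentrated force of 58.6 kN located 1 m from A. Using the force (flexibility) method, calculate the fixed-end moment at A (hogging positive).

Remove the prop at B; the released (primary) structure is a cantilever built in at A.
Free-end deflection of the primary structure under the applied loading (downward +):
  triangular load, peak 6.5 at the free end: 11w₀L⁴/(120EI) = 5958/EI
  point load 58.6 at a = 1: Pa²(3L − a)/(6EI) = 283.2/EI
  δ_0 = 6242/EI
Tip deflection under a unit load at B: L³/(3EI) = 333.3/EI.
The prop prevents deflection at B: R_B = δ_0/δ_{BB} = 6242/333.3 = 18.72 kN.
Moment equilibrium about A: M_A = Σ(load moments about A) − R_B·L = 275.3 − 18.72×10 = 88.02 kN·m.

M_A = 88.02 kN·m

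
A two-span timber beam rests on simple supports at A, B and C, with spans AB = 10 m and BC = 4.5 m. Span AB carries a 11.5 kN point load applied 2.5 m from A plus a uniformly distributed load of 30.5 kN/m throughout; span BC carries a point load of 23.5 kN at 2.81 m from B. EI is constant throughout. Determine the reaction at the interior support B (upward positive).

Take M_B as the redundant. Released structure: two simple spans AB and BC with a hinge at B.
End slopes at the hinge B, treating each span as simply supported:
  span AB: point load 11.5 at a = 2.5: Pab(L + a)/(6LEI) = 44.92/EI
  span AB: UDL 30.5: wL³/(24EI) = 1271/EI
  span BC: point load 23.5 at a = 2.81: Pab(L + b)/(6LEI) = 25.59/EI
  relative rotation θ_0 = (1316 + 25.59)/EI = 1341/EI
A unit hogging moment at B produces rotation L₁/(3EI) + L₂/(3EI) = 4.833/EI.
Compatibility: M_B·(L₁+L₂)/(3EI) = θ_0, giving M_B = 277.5 kN·m (hogging).
Span AB, ΣM about A with M_B applied at B: R_B^{AB}·10 = 1554 + 277.5, so R_B^{AB} = 183.1 kN and R_A = 316.5 − 183.1 = 133.4 kN.
Span BC, ΣM about C: R_B^{BC}·4.5 = 39.72 + 277.5, so R_B^{BC} = 70.5 kN and R_C = 23.5 − 70.5 = -47 kN.
R_B = 183.1 + 70.5 = 253.6 kN.

R_B = 253.6 kN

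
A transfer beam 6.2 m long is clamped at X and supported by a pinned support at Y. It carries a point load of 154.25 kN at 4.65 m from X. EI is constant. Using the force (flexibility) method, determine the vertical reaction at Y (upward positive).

R_Y = 97.61 kN

Release the roller at Y. Primary structure: cantilever fixed at X.
Free-end deflection of the primary structure under the applied loading (downward +):
  point load 154.25 at a = 4.65: Pa²(3L − a)/(6EI) = 7755/EI
Flexibility coefficient — unit upward force at Y: δ_{YY} = L³/(3EI) = 79.44/EI.
The prop prevents deflection at Y: R_Y = δ_0/δ_{YY} = 7755/79.44 = 97.61 kN.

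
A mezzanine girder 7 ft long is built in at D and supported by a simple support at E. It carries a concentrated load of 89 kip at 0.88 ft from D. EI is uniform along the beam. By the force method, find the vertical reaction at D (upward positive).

R_D = 86.98 kip

Choose R_E as the redundant. The primary structure is the cantilever fixed at D.
Primary-structure tip deflection at E by superposition:
  point load 89 at a = 0.88: Pa²(3L − a)/(6EI) = 231.1/EI
Flexibility coefficient — unit upward force at E: δ_{EE} = L³/(3EI) = 114.3/EI.
Compatibility at E: δ_0 − R_E·δ_{EE} = 0, so R_E = 231.1/114.3 = 2.021 kip.
Vertical equilibrium: R_D = ΣP − R_E = 89 − 2.021 = 86.98 kip.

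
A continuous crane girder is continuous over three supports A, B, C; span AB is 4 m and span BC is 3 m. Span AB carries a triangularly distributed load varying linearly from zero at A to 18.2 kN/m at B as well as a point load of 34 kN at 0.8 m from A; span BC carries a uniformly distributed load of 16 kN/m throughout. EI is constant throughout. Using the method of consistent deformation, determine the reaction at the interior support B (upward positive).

R_B = 70.39 kN

Release continuity at B by inserting a hinge; the redundant is the internal moment M_B. The primary structure is two simply-supported spans AB and BC.
End slopes at the hinge B, treating each span as simply supported:
  span AB: triangular load, peak 18.2: w₀L³/(45EI) = 25.88/EI
  span AB: point load 34 at a = 0.8: Pab(L + a)/(6LEI) = 17.41/EI
  span BC: UDL 16: wL³/(24EI) = 18/EI
  relative rotation θ_0 = (43.29 + 18)/EI = 61.29/EI
A unit hogging moment at B produces rotation L₁/(3EI) + L₂/(3EI) = 2.333/EI.
Compatibility: M_B·(L₁+L₂)/(3EI) = θ_0, giving M_B = 26.27 kN·m (hogging).
Span AB, ΣM about A with M_B applied at B: R_B^{AB}·4 = 124.3 + 26.27, so R_B^{AB} = 37.63 kN and R_A = 70.4 − 37.63 = 32.77 kN.
Span BC, ΣM about C: R_B^{BC}·3 = 72 + 26.27, so R_B^{BC} = 32.76 kN and R_C = 48 − 32.76 = 15.24 kN.
R_B = 37.63 + 32.76 = 70.39 kN.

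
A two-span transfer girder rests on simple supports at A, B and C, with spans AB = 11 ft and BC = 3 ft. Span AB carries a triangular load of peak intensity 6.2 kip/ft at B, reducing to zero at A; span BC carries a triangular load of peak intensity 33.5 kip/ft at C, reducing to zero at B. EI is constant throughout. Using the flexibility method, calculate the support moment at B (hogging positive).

Insert a hinge at B; M_B is the redundant, and each span becomes simply supported.
Rotations at B on the released spans (each span's end-slope, ×1/EI):
  span AB: triangular load, peak 6.2: w₀L³/(45EI) = 183.4/EI
  span BC: triangular load, peak 33.5: 7w₀L³/(360EI) = 17.59/EI
  relative rotation θ_0 = (183.4 + 17.59)/EI = 201/EI
A unit hogging moment at B produces rotation L₁/(3EI) + L₂/(3EI) = 4.667/EI.
Slope continuity at B: θ_0 = M_B·4.667/EI, so M_B = 201/4.667 = 43.06 kip·ft (hogging).

M_B = 43.06 kip·ft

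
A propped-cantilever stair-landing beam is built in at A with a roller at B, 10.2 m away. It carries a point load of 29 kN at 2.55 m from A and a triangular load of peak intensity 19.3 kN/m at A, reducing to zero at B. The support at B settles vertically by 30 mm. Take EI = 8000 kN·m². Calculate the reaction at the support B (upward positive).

Release the roller at B. Primary structure: cantilever fixed at A.
Primary-structure tip deflection at B by superposition:
  point load 29 at a = 2.55: Pa²(3L − a)/(6EI) = 881.6/EI
  triangular load, peak 19.3 at the fixed end: w₀L⁴/(30EI) = 6964/EI
  δ_0 = 7845/EI
Flexibility coefficient — unit upward force at B: δ_{BB} = L³/(3EI) = 353.7/EI.
With EI = 8000 kN·m²: δ_0 = 0.98065 m and δ_{BB} = 0.044217 m/kN.
Compatibility — the beam at B must follow the support down by 0.03 m: δ_0 − R_B·δ_{BB} = 0.03, so R_B = (0.98065 − 0.03)/0.044217 = 21.5 kN.

R_B = 21.5 kN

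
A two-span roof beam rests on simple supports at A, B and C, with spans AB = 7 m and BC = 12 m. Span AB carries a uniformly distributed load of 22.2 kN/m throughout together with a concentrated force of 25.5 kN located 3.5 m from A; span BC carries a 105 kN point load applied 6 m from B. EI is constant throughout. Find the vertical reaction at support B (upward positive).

Release continuity at B by inserting a hinge; the redundant is the internal moment M_B. The primary structure is two simply-supported spans AB and BC.
Discontinuity in slope at B on the released structure — sum the simple-span end rotations:
  span AB: UDL 22.2: wL³/(24EI) = 317.3/EI
  span AB: point load 25.5 at a = 3.5: Pab(L + a)/(6LEI) = 78.09/EI
  span BC: point load 105 at a = 6: Pab(L + b)/(6LEI) = 945/EI
  relative rotation θ_0 = (395.4 + 945)/EI = 1340/EI
A unit hogging moment at B produces rotation L₁/(3EI) + L₂/(3EI) = 6.333/EI.
Compatibility: M_B·(L₁+L₂)/(3EI) = θ_0, giving M_B = 211.6 kN·m (hogging).
Span AB, ΣM about A with M_B applied at B: R_B^{AB}·7 = 633.1 + 211.6, so R_B^{AB} = 120.7 kN and R_A = 180.9 − 120.7 = 60.22 kN.
Span BC, ΣM about C: R_B^{BC}·12 = 630 + 211.6, so R_B^{BC} = 70.14 kN and R_C = 105 − 70.14 = 34.86 kN.
R_B = 120.7 + 70.14 = 190.8 kN.

R_B = 190.8 kN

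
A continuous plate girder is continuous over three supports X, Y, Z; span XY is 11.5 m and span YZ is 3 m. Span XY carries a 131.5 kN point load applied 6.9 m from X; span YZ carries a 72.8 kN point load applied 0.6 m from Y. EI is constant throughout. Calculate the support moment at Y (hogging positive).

M_Y = 236.8 kN·m

Insert a hinge at Y; M_Y is the redundant, and each span becomes simply supported.
Rotations at Y on the released spans (each span's end-slope, ×1/EI):
  span XY: point load 131.5 at a = 6.9: Pab(L + a)/(6LEI) = 1113/EI
  span YZ: point load 72.8 at a = 0.6: Pab(L + b)/(6LEI) = 31.45/EI
  relative rotation θ_0 = (1113 + 31.45)/EI = 1144/EI
A unit hogging moment at Y produces rotation L₁/(3EI) + L₂/(3EI) = 4.833/EI.
Slope continuity at Y: θ_0 = M_Y·4.833/EI, so M_Y = 1144/4.833 = 236.8 kN·m (hogging).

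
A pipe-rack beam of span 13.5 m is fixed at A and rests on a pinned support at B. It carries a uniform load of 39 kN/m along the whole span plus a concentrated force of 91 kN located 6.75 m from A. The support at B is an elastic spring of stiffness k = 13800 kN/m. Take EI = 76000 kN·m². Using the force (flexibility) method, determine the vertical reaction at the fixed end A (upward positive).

R_A = 393.1 kN

Take the reaction at B as the redundant and release it; the primary structure is a cantilever fixed at A.
Free-end deflection of the primary structure under the applied loading (downward +):
  UDL 39: wL⁴/(8EI) = 161923/EI
  point load 91 at a = 6.75: Pa²(3L − a)/(6EI) = 23322/EI
  δ_0 = 185246/EI
Flexibility coefficient — unit upward force at B: δ_{BB} = L³/(3EI) = 820.1/EI.
With EI = 76000 kN·m²: δ_0 = 2.4374 m and δ_{BB} = 0.010791 m/kN.
Compatibility — the spring shortens by R_B/k under the reaction it provides: δ_0 − R_B·δ_{BB} = R_B/k. With 1/k = 0.000072 m/kN, R_B = δ_0 / (δ_{BB} + 1/k) = 2.4374 / (0.010791 + 0.000072) = 224.4 kN.
Vertical equilibrium: R_A = ΣP − R_B = 617.5 − 224.4 = 393.1 kN.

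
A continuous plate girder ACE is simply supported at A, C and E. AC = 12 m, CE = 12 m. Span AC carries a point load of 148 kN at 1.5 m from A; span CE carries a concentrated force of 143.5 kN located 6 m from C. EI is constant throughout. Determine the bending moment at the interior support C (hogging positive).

M_C = 216.1 kN·m

Insert a hinge at C; M_C is the redundant, and each span becomes simply supported.
Rotations at C on the released spans (each span's end-slope, ×1/EI):
  span AC: point load 148 at a = 1.5: Pab(L + a)/(6LEI) = 437.1/EI
  span CE: point load 143.5 at a = 6: Pab(L + b)/(6LEI) = 1292/EI
  relative rotation θ_0 = (437.1 + 1292)/EI = 1729/EI
A unit hogging moment at C produces rotation L₁/(3EI) + L₂/(3EI) = 8/EI.
Slope continuity at C: θ_0 = M_C·8/EI, so M_C = 1729/8 = 216.1 kN·m (hogging).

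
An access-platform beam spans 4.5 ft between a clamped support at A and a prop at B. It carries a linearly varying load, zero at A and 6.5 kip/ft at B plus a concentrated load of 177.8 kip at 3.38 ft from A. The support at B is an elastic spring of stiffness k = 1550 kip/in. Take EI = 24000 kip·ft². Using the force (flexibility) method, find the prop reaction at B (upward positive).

Release the roller at B. Primary structure: cantilever fixed at A.
Primary-structure tip deflection at B by superposition:
  triangular load, peak 6.5 at the free end: 11w₀L⁴/(120EI) = 244.3/EI
  point load 177.8 at a = 3.38: Pa²(3L − a)/(6EI) = 3426/EI
  δ_0 = 3670/EI
Tip deflection under a unit load at B: L³/(3EI) = 30.38/EI.
With EI = 24000 kip·ft²: δ_0 = 0.15293 ft and δ_{BB} = 0.001266 ft/kip.
Compatibility — the spring shortens by R_B/k under the reaction it provides: δ_0 − R_B·δ_{BB} = R_B/k. With 1/k = 1/(1550×12) ft/kip = 0.000054 ft/kip, R_B = δ_0 / (δ_{BB} + 1/k) = 0.15293 / (0.001266 + 0.000054) = 115.9 kip.

R_B = 115.9 kip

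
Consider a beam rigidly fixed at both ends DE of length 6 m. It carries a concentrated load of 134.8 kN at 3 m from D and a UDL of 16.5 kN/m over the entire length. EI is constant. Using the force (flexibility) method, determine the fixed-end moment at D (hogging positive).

Take the two fixed-end moments M_D, M_E as redundants; the released structure is the simple span DE.
End rotations of the released simple span under the applied load (×1/EI):
  at D: point load 134.8 at a = 3: Pab(L + b)/(6LEI) = 303.3/EI
  at E: point load 134.8 at a = 3: Pab(L + a)/(6LEI) = 303.3/EI
  at D: UDL 16.5: wL³/(24EI) = 148.5/EI
  at E: UDL 16.5: wL³/(24EI) = 148.5/EI
  θ_D0 = 451.8/EI,  θ_E0 = 451.8/EI
Flexibility coefficients: a unit moment at one end gives L/(3EI) there and L/(6EI) at the far end, so f₁₁ = f₂₂ = 2/EI and f₁₂ = f₂₁ = 1/EI.
Compatibility — zero rotation at each built-in end:
  2 M_D + 1 M_E = 451.8
  1 M_D + 2 M_E = 451.8
Solving the pair gives M_D = 150.6 kN·m and M_E = 150.6 kN·m (hogging).

M_D = 150.6 kN·m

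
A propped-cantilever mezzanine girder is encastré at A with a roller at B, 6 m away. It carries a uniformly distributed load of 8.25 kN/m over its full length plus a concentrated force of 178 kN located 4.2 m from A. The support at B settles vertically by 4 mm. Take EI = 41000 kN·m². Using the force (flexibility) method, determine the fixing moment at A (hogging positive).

M_A = 196.6 kN·m

Remove the prop at B; the released (primary) structure is a cantilever built in at A.
Primary-structure tip deflection at B by superposition:
  UDL 8.25: wL⁴/(8EI) = 1336/EI
  point load 178 at a = 4.2: Pa²(3L − a)/(6EI) = 7222/EI
  δ_0 = 8558/EI
Tip deflection under a unit load at B: L³/(3EI) = 72/EI.
With EI = 41000 kN·m²: δ_0 = 0.20874 m and δ_{BB} = 0.001756 m/kN.
Compatibility — the beam at B must follow the support down by 0.004 m: δ_0 − R_B·δ_{BB} = 0.004, so R_B = (0.20874 − 0.004)/0.001756 = 116.6 kN.
Moment equilibrium about A: M_A = Σ(load moments about A) − R_B·L = 896.1 − 116.6×6 = 196.6 kN·m.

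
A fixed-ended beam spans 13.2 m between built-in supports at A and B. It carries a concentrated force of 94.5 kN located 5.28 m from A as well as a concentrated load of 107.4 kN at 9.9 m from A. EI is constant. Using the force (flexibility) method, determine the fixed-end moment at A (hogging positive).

M_A = 246.1 kN·m

Release both end moments; the primary structure is a simply-supported span AB with redundants M_A and M_B.
Simple-span end rotations at A and B under the given loads:
  at A: point load 94.5 at a = 5.28: Pab(L + b)/(6LEI) = 1054/EI
  at B: point load 94.5 at a = 5.28: Pab(L + a)/(6LEI) = 922.1/EI
  at A: point load 107.4 at a = 9.9: Pab(L + b)/(6LEI) = 731/EI
  at B: point load 107.4 at a = 9.9: Pab(L + a)/(6LEI) = 1023/EI
  θ_A0 = 1785/EI,  θ_B0 = 1945/EI
Flexibility coefficients: a unit moment at one end gives L/(3EI) there and L/(6EI) at the far end, so f₁₁ = f₂₂ = 4.4/EI and f₁₂ = f₂₁ = 2.2/EI.
Compatibility — zero rotation at each built-in end:
  4.4 M_A + 2.2 M_B = 1785
  2.2 M_A + 4.4 M_B = 1945
Solving the pair gives M_A = 246.1 kN·m and M_B = 319.1 kN·m (hogging).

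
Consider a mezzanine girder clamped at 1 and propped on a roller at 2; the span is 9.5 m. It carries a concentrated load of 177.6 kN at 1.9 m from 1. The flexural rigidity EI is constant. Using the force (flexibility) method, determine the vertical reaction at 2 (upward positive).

R_2 = 9.946 kN

Choose R_2 as the redundant. The primary structure is the cantilever fixed at 1.
Downward deflection at the released point 2 due to the loads:
  point load 177.6 at a = 1.9: Pa²(3L − a)/(6EI) = 2842/EI
Flexibility coefficient — unit upward force at 2: δ_{22} = L³/(3EI) = 285.8/EI.
The prop prevents deflection at 2: R_2 = δ_0/δ_{22} = 2842/285.8 = 9.946 kN.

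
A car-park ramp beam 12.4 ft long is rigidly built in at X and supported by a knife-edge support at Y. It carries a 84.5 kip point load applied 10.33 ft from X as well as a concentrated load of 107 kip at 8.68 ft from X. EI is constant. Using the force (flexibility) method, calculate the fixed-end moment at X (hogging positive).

M_X = 266.1 kip·ft

Take the reaction at Y as the redundant and release it; the primary structure is a cantilever fixed at X.
Deflection at Y on the released cantilever, summing each load's contribution:
  point load 84.5 at a = 10.33: Pa²(3L − a)/(6EI) = 40381/EI
  point load 107 at a = 8.68: Pa²(3L − a)/(6EI) = 38320/EI
  δ_0 = 78700/EI
Flexibility coefficient — unit upward force at Y: δ_{YY} = L³/(3EI) = 635.5/EI.
Compatibility at Y: δ_0 − R_Y·δ_{YY} = 0, so R_Y = 78700/635.5 = 123.8 kip.
Moment equilibrium about X: M_X = Σ(load moments about X) − R_Y·L = 1802 − 123.8×12.4 = 266.1 kip·ft.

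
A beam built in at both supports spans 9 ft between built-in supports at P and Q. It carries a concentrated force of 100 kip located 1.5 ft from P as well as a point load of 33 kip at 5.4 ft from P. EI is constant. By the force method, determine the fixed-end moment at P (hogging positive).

Take the two fixed-end moments M_P, M_Q as redundants; the released structure is the simple span PQ.
Simple-span end rotations at P and Q under the given loads:
  at P: point load 100 at a = 1.5: Pab(L + b)/(6LEI) = 343.8/EI
  at Q: point load 100 at a = 1.5: Pab(L + a)/(6LEI) = 218.8/EI
  at P: point load 33 at a = 5.4: Pab(L + b)/(6LEI) = 149.7/EI
  at Q: point load 33 at a = 5.4: Pab(L + a)/(6LEI) = 171.1/EI
  θ_P0 = 493.4/EI,  θ_Q0 = 389.8/EI
Flexibility coefficients: a unit moment at one end gives L/(3EI) there and L/(6EI) at the far end, so f₁₁ = f₂₂ = 3/EI and f₁₂ = f₂₁ = 1.5/EI.
Compatibility — zero rotation at each built-in end:
  3 M_P + 1.5 M_Q = 493.4
  1.5 M_P + 3 M_Q = 389.8
Solving the pair gives M_P = 132.7 kip·ft and M_Q = 63.6 kip·ft (hogging).

M_P = 132.7 kip·ft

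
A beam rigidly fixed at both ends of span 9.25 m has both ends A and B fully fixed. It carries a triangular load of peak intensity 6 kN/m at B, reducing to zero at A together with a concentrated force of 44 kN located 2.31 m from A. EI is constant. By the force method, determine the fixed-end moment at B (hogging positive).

Release both end moments; the primary structure is a simply-supported span AB with redundants M_A and M_B.
Simple-span end rotations at A and B under the given loads:
  at A: triangular load, peak 6: 7w₀L³/(360EI) = 92.34/EI
  at B: triangular load, peak 6: w₀L³/(45EI) = 105.5/EI
  at A: point load 44 at a = 2.31: Pab(L + b)/(6LEI) = 205.8/EI
  at B: point load 44 at a = 2.31: Pab(L + a)/(6LEI) = 146.9/EI
  θ_A0 = 298.1/EI,  θ_B0 = 252.4/EI
Flexibility coefficients: a unit moment at one end gives L/(3EI) there and L/(6EI) at the far end, so f₁₁ = f₂₂ = 3.083/EI and f₁₂ = f₂₁ = 1.542/EI.
Compatibility — zero rotation at each built-in end:
  3.083 M_A + 1.542 M_B = 298.1
  1.542 M_A + 3.083 M_B = 252.4
Solving the pair gives M_A = 74.33 kN·m and M_B = 44.71 kN·m (hogging).

M_B = 44.71 kN·m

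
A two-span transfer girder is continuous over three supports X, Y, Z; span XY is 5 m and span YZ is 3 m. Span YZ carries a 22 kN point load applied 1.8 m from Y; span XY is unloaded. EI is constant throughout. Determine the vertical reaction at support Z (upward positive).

R_Z = 11.81 kN

Release continuity at Y by inserting a hinge; the redundant is the internal moment M_Y. The primary structure is two simply-supported spans XY and YZ.
Discontinuity in slope at Y on the released structure — sum the simple-span end rotations:
  span YZ: point load 22 at a = 1.8: Pab(L + b)/(6LEI) = 11.09/EI
  relative rotation θ_0 = (0 + 11.09)/EI = 11.09/EI
A unit hogging moment at Y produces rotation L₁/(3EI) + L₂/(3EI) = 2.667/EI.
Compatibility: M_Y·(L₁+L₂)/(3EI) = θ_0, giving M_Y = 4.158 kN·m (hogging).
Span YZ, ΣM about Z: R_Y^{YZ}·3 = 26.4 + 4.158, so R_Y^{YZ} = 10.19 kN and R_Z = 22 − 10.19 = 11.81 kN.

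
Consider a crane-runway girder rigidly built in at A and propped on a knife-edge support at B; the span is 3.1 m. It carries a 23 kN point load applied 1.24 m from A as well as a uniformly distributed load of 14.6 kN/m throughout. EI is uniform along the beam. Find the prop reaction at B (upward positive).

Release the roller at B. Primary structure: cantilever fixed at A.
Downward deflection at the released point B due to the loads:
  point load 23 at a = 1.24: Pa²(3L − a)/(6EI) = 47.51/EI
  UDL 14.6: wL⁴/(8EI) = 168.5/EI
  δ_0 = 216/EI
Tip deflection under a unit load at B: L³/(3EI) = 9.93/EI.
Compatibility at B: δ_0 − R_B·δ_{BB} = 0, so R_B = 216/9.93 = 21.76 kN.

R_B = 21.76 kN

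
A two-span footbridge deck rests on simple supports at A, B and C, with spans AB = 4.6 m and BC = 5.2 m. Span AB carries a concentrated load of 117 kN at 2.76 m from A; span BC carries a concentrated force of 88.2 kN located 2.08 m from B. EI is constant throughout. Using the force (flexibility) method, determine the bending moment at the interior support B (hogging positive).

M_B = 95.23 kN·m

Insert a hinge at B; M_B is the redundant, and each span becomes simply supported.
End slopes at the hinge B, treating each span as simply supported:
  span AB: point load 117 at a = 2.76: Pab(L + a)/(6LEI) = 158.4/EI
  span BC: point load 88.2 at a = 2.08: Pab(L + b)/(6LEI) = 152.6/EI
  relative rotation θ_0 = (158.4 + 152.6)/EI = 311.1/EI
A unit hogging moment at B produces rotation L₁/(3EI) + L₂/(3EI) = 3.267/EI.
Slope continuity at B: θ_0 = M_B·3.267/EI, so M_B = 311.1/3.267 = 95.23 kN·m (hogging).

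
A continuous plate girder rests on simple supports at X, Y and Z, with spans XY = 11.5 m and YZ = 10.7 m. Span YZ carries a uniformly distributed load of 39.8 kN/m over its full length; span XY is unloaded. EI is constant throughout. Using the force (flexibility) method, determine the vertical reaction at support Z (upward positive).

R_Z = 187.3 kN

Insert a hinge at Y; M_Y is the redundant, and each span becomes simply supported.
Discontinuity in slope at Y on the released structure — sum the simple-span end rotations:
  span YZ: UDL 39.8: wL³/(24EI) = 2032/EI
  relative rotation θ_0 = (0 + 2032)/EI = 2032/EI
A unit hogging moment at Y produces rotation L₁/(3EI) + L₂/(3EI) = 7.4/EI.
Compatibility: M_Y·(L₁+L₂)/(3EI) = θ_0, giving M_Y = 274.5 kN·m (hogging).
Span YZ, ΣM about Z: R_Y^{YZ}·10.7 = 2278 + 274.5, so R_Y^{YZ} = 238.6 kN and R_Z = 425.9 − 238.6 = 187.3 kN.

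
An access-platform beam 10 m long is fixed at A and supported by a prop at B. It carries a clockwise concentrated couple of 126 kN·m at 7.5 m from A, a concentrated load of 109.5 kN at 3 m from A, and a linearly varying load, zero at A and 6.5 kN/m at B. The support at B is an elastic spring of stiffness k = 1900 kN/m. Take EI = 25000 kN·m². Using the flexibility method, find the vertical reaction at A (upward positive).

Choose R_B as the redundant. The primary structure is the cantilever fixed at A.
Primary-structure tip deflection at B by superposition:
  clockwise couple 126 at a = 7.5: M₀a(2L − a)/(2EI) = 5906/EI
  point load 109.5 at a = 3: Pa²(3L − a)/(6EI) = 4435/EI
  triangular load, peak 6.5 at the free end: 11w₀L⁴/(120EI) = 5958/EI
  δ_0 = 16299/EI
Tip deflection under a unit load at B: L³/(3EI) = 333.3/EI.
With EI = 25000 kN·m²: δ_0 = 0.65197 m and δ_{BB} = 0.013333 m/kN.
Compatibility — the spring shortens by R_B/k under the reaction it provides: δ_0 − R_B·δ_{BB} = R_B/k. With 1/k = 0.000526 m/kN, R_B = δ_0 / (δ_{BB} + 1/k) = 0.65197 / (0.013333 + 0.000526) = 47.04 kN.
Vertical equilibrium: R_A = ΣP − R_B = 142 − 47.04 = 94.96 kN.

R_A = 94.96 kN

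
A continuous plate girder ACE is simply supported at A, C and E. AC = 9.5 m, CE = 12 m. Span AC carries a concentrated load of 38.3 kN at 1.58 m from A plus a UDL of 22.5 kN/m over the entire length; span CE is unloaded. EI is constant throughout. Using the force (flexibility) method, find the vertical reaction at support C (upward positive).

Insert a hinge at C; M_C is the redundant, and each span becomes simply supported.
Discontinuity in slope at C on the released structure — sum the simple-span end rotations:
  span AC: point load 38.3 at a = 1.58: Pab(L + a)/(6LEI) = 93.16/EI
  span AC: UDL 22.5: wL³/(24EI) = 803.8/EI
  relative rotation θ_0 = (897 + 0)/EI = 897/EI
A unit hogging moment at C produces rotation L₁/(3EI) + L₂/(3EI) = 7.167/EI.
Compatibility: M_C·(L₁+L₂)/(3EI) = θ_0, giving M_C = 125.2 kN·m (hogging).
Span AC, ΣM about A with M_C applied at C: R_C^{AC}·9.5 = 1076 + 125.2, so R_C^{AC} = 126.4 kN and R_A = 252.1 − 126.4 = 125.6 kN.
Span CE, ΣM about E: R_C^{CE}·12 = 0 + 125.2, so R_C^{CE} = 10.43 kN and R_E = 0 − 10.43 = -10.43 kN.
R_C = 126.4 + 10.43 = 136.8 kN.

R_C = 136.8 kN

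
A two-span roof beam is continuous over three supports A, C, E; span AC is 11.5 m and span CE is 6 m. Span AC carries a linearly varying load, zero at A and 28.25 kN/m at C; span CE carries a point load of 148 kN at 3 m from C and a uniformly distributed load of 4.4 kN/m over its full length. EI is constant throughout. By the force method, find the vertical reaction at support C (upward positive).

R_C = 253.2 kN

Take M_C as the redundant. Released structure: two simple spans AC and CE with a hinge at C.
Rotations at C on the released spans (each span's end-slope, ×1/EI):
  span AC: triangular load, peak 28.25: w₀L³/(45EI) = 954.8/EI
  span CE: point load 148 at a = 3: Pab(L + b)/(6LEI) = 333/EI
  span CE: UDL 4.4: wL³/(24EI) = 39.6/EI
  relative rotation θ_0 = (954.8 + 372.6)/EI = 1327/EI
A unit hogging moment at C produces rotation L₁/(3EI) + L₂/(3EI) = 5.833/EI.
Slope continuity at C: θ_0 = M_C·5.833/EI, so M_C = 1327/5.833 = 227.5 kN·m (hogging).
Span AC, ΣM about A with M_C applied at C: R_C^{AC}·11.5 = 1245 + 227.5, so R_C^{AC} = 128.1 kN and R_A = 162.4 − 128.1 = 34.36 kN.
Span CE, ΣM about E: R_C^{CE}·6 = 523.2 + 227.5, so R_C^{CE} = 125.1 kN and R_E = 174.4 − 125.1 = 49.28 kN.
R_C = 128.1 + 125.1 = 253.2 kN.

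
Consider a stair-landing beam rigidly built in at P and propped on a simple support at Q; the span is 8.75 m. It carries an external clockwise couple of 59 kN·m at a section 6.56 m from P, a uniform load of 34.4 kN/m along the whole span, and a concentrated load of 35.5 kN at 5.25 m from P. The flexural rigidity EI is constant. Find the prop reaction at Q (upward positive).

Release the roller at Q. Primary structure: cantilever fixed at P.
Primary-structure tip deflection at Q by superposition:
  clockwise couple 59 at a = 6.56: M₀a(2L − a)/(2EI) = 2117/EI
  UDL 34.4: wL⁴/(8EI) = 25206/EI
  point load 35.5 at a = 5.25: Pa²(3L − a)/(6EI) = 3425/EI
  δ_0 = 30748/EI
Flexibility coefficient — unit upward force at Q: δ_{QQ} = L³/(3EI) = 223.3/EI.
Compatibility at Q: δ_0 − R_Q·δ_{QQ} = 0, so R_Q = 30748/223.3 = 137.7 kN.

R_Q = 137.7 kN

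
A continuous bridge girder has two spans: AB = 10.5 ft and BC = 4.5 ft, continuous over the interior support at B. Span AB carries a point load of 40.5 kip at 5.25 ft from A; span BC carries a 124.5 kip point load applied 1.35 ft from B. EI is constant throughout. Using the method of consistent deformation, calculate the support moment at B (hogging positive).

M_B = 85.82 kip·ft

Release continuity at B by inserting a hinge; the redundant is the internal moment M_B. The primary structure is two simply-supported spans AB and BC.
Discontinuity in slope at B on the released structure — sum the simple-span end rotations:
  span AB: point load 40.5 at a = 5.25: Pab(L + a)/(6LEI) = 279.1/EI
  span BC: point load 124.5 at a = 1.35: Pab(L + b)/(6LEI) = 150/EI
  relative rotation θ_0 = (279.1 + 150)/EI = 429.1/EI
A unit hogging moment at B produces rotation L₁/(3EI) + L₂/(3EI) = 5/EI.
Slope continuity at B: θ_0 = M_B·5/EI, so M_B = 429.1/5 = 85.82 kip·ft (hogging).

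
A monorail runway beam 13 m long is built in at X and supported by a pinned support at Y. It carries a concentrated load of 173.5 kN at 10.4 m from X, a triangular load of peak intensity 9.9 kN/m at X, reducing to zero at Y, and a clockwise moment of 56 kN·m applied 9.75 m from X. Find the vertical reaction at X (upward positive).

Choose R_Y as the redundant. The primary structure is the cantilever fixed at X.
Free-end deflection of the primary structure under the applied loading (downward +):
  point load 173.5 at a = 10.4: Pa²(3L − a)/(6EI) = 89450/EI
  triangular load, peak 9.9 at the fixed end: w₀L⁴/(30EI) = 9425/EI
  clockwise couple 56 at a = 9.75: M₀a(2L − a)/(2EI) = 4436/EI
  δ_0 = 103312/EI
Tip deflection under a unit load at Y: L³/(3EI) = 732.3/EI.
Compatibility at Y: δ_0 − R_Y·δ_{YY} = 0, so R_Y = 103312/732.3 = 141.1 kN.
Vertical equilibrium: R_X = ΣP − R_Y = 237.8 − 141.1 = 96.78 kN.

R_X = 96.78 kN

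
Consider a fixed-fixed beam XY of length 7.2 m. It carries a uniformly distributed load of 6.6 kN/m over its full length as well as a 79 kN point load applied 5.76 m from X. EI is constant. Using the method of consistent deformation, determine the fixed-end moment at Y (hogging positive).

M_Y = 101.3 kN·m

Take the two fixed-end moments M_X, M_Y as redundants; the released structure is the simple span XY.
End rotations of the released simple span under the applied load (×1/EI):
  at X: UDL 6.6: wL³/(24EI) = 102.6/EI
  at Y: UDL 6.6: wL³/(24EI) = 102.6/EI
  at X: point load 79 at a = 5.76: Pab(L + b)/(6LEI) = 131.1/EI
  at Y: point load 79 at a = 5.76: Pab(L + a)/(6LEI) = 196.6/EI
  θ_X0 = 233.7/EI,  θ_Y0 = 299.2/EI
Flexibility coefficients: a unit moment at one end gives L/(3EI) there and L/(6EI) at the far end, so f₁₁ = f₂₂ = 2.4/EI and f₁₂ = f₂₁ = 1.2/EI.
Compatibility — zero rotation at each built-in end:
  2.4 M_X + 1.2 M_Y = 233.7
  1.2 M_X + 2.4 M_Y = 299.2
Solving the pair gives M_X = 46.71 kN·m and M_Y = 101.3 kN·m (hogging).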